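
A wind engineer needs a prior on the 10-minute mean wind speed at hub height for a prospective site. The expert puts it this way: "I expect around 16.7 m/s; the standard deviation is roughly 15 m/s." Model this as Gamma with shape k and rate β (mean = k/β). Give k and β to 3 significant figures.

For Gamma(k, rate β): mean = k/β, variance = k/β², so CV = 1/√k.
CV = SD/mean = 15/16.7 = 0.8982, hence k = 1/CV² = 1.24.
Then β = k/mean = 1.24/16.7 = 0.0742.

k ≈ 1.24, β ≈ 0.0742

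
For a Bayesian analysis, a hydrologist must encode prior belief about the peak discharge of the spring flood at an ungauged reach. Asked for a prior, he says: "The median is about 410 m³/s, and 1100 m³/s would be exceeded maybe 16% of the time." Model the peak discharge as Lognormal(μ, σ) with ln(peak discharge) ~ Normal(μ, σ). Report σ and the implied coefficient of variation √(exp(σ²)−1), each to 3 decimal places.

σ ≈ 0.992, CV ≈ 1.295

If T ~ Lognormal(μ,σ) then ln T ~ Normal(μ,σ), so the p-quantile of ln T is μ + z_p·σ.
ln(410) = 6.016 and ln(1100) = 7.003; z_{0.5} = 0, z_{0.84} = 0.9945.
σ = (7.003 − 6.016)/(0.9945 − (0)) = 0.992.
μ = 6.016 − (0)·0.992 = 6.016.
CV = √(exp(σ²)−1) = √(exp(0.9849)−1) = 1.295.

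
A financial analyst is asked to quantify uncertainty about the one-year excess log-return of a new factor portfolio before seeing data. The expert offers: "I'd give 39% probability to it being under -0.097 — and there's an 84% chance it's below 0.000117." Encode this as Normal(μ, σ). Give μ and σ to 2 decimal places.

μ = -0.08, σ = 0.08

The p-quantile of Normal(μ,σ) is μ + z_p·σ, with z_{0.39} = -0.2793 and z_{0.84} = 0.9945.
Eliminate σ: μ = (z₂·x₁ − z₁·x₂)/(z₂ − z₁) = (0.9945·-0.097 − (-0.2793)·0.000117)/1.274 = -0.08.
Then σ = (x₂ − x₁)/(z₂ − z₁) = (0.000117 − -0.097)/1.274 = 0.08.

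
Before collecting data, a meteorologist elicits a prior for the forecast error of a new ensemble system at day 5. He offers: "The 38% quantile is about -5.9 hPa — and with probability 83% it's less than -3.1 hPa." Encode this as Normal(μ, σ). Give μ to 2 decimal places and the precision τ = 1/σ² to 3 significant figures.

For Normal(μ,σ), the p-quantile is μ + z_p·σ. Here z_{0.38} = -0.3055, z_{0.83} = 0.9542.
So -5.9 = μ − 0.3055σ and -3.1 = μ + 0.9542σ.
Subtracting: σ = (-3.1 − -5.9)/(0.9542 − (-0.3055)) = 2.22.
Then μ = -5.9 − (-0.3055)·2.22 = -5.22.
Precision τ = 1/σ² = 1/2.223² = 0.202.

μ = -5.22, τ = 0.202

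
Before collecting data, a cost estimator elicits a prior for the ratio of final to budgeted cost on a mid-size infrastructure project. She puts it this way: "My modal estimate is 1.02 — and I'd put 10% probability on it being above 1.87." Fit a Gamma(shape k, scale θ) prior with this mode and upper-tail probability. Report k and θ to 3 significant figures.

k ≈ 6.19, θ ≈ 0.197

Gamma(k,θ) with k>1 has mode (k−1)θ, so θ = 1.02/(k−1).
Need P(X < 1.87) = 0.9 with θ tied to k this way. Start at k = 2, θ = 1.02: P(X<1.87) ≈ 0.547.
Too low — raise k to concentrate. Iterating converges to k ≈ 6.19.
Then θ = 1.02/(6.19−1) ≈ 0.197.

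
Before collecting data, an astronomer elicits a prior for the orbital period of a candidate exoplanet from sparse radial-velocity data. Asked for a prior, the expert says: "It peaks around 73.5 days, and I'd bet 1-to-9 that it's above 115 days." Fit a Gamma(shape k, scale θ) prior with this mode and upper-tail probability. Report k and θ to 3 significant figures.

Gamma(k,θ) with k>1 has mode (k−1)θ, so θ = 73.5/(k−1).
Need P(X < 115) = 0.9 with θ tied to k this way. Start at k = 2, θ = 73.5: P(X<115) ≈ 0.464.
Too low — raise k to concentrate. Iterating converges to k ≈ 10.3.
Then θ = 73.5/(10.3−1) ≈ 7.87.

k ≈ 10.3, θ ≈ 7.87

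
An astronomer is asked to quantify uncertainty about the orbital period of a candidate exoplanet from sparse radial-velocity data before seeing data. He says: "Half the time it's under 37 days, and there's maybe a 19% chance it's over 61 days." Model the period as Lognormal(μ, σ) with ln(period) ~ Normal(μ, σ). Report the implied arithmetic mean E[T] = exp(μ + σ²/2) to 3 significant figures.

If T ~ Lognormal(μ,σ) then ln T ~ Normal(μ,σ), so the p-quantile of ln T is μ + z_p·σ.
ln(37) = 3.611 and ln(61) = 4.111; z_{0.5} = 0, z_{0.81} = 0.8779.
σ = (4.111 − 3.611)/(0.8779 − (0)) = 0.569.
μ = 3.611 − (0)·0.569 = 3.611.
E[T] = exp(μ + σ²/2) = exp(3.611 + 0.1622) = 43.5 days.

E[T] ≈ 43.5 days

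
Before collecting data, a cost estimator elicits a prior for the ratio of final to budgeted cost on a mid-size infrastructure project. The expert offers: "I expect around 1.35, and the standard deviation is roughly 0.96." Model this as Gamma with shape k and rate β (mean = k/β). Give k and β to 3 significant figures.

For Gamma(k, rate β): mean = k/β, variance = k/β², so CV = 1/√k.
CV = SD/mean = 0.96/1.35 = 0.7111, hence k = 1/CV² = 1.98.
Then β = k/mean = 1.98/1.35 = 1.46.

k ≈ 1.98, β ≈ 1.46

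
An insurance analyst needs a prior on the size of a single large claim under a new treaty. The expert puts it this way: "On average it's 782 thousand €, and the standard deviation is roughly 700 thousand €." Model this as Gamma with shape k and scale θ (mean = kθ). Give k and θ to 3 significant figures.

k ≈ 1.25, θ ≈ 627

For Gamma(k, scale θ): mean = kθ, variance = kθ², so CV = 1/√k.
CV = SD/mean = 700/782 = 0.8951, hence k = 1/CV² = 1.25.
Then θ = mean/k = 782/1.25 = 627.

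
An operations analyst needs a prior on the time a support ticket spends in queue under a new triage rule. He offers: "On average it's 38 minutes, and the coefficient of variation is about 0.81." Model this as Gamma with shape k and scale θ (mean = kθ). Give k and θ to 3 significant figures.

k ≈ 1.52, θ ≈ 24.9

For Gamma(k, scale θ): mean = kθ, variance = kθ², so CV = 1/√k.
CV = 0.81, hence k = 1/CV² = 1.52.
Then θ = mean/k = 38/1.52 = 24.9.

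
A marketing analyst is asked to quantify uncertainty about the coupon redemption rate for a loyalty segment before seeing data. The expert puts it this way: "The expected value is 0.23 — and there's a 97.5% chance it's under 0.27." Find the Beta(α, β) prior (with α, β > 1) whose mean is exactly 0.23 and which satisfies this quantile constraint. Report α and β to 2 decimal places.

With mean 0.23 fixed, write α = 0.23s, β = 0.77s where s = α+β.
Need P(θ < 0.27) = 0.975 under Beta(0.23s, 0.77s). Normal approximation: (q−m)/√(m(1−m)/s) ≈ z_{0.975} = 1.96, so s ≈ 0.23·0.77·(1.96)²/(0.27−0.23)² = 425.2.
At s = 425.2: P(θ<0.27) ≈ 0.972. Adjusting to match 0.975 gives s ≈ 448.79.
So α = 0.23·448.79 ≈ 103.22, β = 0.77·448.79 ≈ 345.57.

α ≈ 103.22, β ≈ 345.57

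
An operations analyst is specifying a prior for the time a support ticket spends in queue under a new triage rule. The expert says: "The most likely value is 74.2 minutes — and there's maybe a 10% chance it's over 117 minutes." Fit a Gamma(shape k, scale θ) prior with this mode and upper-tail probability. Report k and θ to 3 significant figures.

k ≈ 10, θ ≈ 8.21

Gamma(k,θ) with k>1 has mode (k−1)θ, so θ = 74.2/(k−1).
Need P(X < 117) = 0.9 with θ tied to k this way. Start at k = 2, θ = 74.2: P(X<117) ≈ 0.468.
Too low — raise k to concentrate. Iterating converges to k ≈ 10.
Then θ = 74.2/(10−1) ≈ 8.21.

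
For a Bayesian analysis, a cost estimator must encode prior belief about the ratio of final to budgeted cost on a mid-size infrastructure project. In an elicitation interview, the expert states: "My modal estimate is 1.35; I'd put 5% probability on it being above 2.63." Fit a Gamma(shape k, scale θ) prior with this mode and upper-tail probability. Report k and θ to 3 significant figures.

Gamma(k,θ) with k>1 has mode (k−1)θ, so θ = 1.35/(k−1).
Need P(X < 2.63) = 0.95 with θ tied to k this way. Start at k = 2, θ = 1.35: P(X<2.63) ≈ 0.580.
Too low — raise k to concentrate. Iterating converges to k ≈ 7.24.
Then θ = 1.35/(7.24−1) ≈ 0.216.

k ≈ 7.24, θ ≈ 0.216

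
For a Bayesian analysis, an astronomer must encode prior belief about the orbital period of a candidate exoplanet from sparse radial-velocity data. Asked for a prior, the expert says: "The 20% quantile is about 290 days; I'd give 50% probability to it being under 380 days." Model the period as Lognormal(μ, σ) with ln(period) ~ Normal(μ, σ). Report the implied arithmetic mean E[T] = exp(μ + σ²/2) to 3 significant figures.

If T ~ Lognormal(μ,σ) then ln T ~ Normal(μ,σ), so the p-quantile of ln T is μ + z_p·σ.
ln(290) = 5.67 and ln(380) = 5.94; z_{0.2} = -0.8416, z_{0.5} = 0.
σ = (5.94 − 5.67)/(0 − (-0.8416)) = 0.321.
μ = 5.67 − (-0.8416)·0.321 = 5.940.
E[T] = exp(μ + σ²/2) = exp(5.940 + 0.0516) = 400 days.

E[T] ≈ 400 days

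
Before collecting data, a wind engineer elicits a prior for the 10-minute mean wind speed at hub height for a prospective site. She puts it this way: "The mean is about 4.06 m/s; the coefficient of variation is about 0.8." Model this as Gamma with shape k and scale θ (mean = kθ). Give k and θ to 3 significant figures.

k ≈ 1.56, θ ≈ 2.6

For Gamma(k, scale θ): mean = kθ, variance = kθ², so CV = 1/√k.
CV = 0.8, hence k = 1/CV² = 1.56.
Then θ = mean/k = 4.06/1.56 = 2.6.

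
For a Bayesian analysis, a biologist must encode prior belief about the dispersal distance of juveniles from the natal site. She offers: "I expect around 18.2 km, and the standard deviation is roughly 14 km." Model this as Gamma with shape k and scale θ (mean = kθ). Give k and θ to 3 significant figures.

For Gamma(k, scale θ): mean = kθ, variance = kθ², so CV = 1/√k.
CV = SD/mean = 14/18.2 = 0.7692, hence k = 1/CV² = 1.69.
Then θ = mean/k = 18.2/1.69 = 10.8.

k ≈ 1.69, θ ≈ 10.8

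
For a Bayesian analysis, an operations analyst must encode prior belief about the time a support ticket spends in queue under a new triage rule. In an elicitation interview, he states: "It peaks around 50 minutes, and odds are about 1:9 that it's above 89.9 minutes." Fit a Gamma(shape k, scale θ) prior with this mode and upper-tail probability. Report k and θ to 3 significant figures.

k ≈ 6.53, θ ≈ 9.04

Gamma(k,θ) with k>1 has mode (k−1)θ, so θ = 50/(k−1).
Need P(X < 89.9) = 0.9 with θ tied to k this way. Start at k = 2, θ = 50: P(X<89.9) ≈ 0.537.
Too low — raise k to concentrate. Iterating converges to k ≈ 6.53.
Then θ = 50/(6.53−1) ≈ 9.04.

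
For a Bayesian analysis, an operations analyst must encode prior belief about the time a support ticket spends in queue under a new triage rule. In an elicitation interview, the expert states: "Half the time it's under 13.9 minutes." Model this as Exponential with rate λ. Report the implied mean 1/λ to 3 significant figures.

mean ≈ 20.1 minutes

Exponential median = ln 2 / λ, so λ = ln 2 / 13.9 = 0.0499.
Mean = 1/λ = 20.1 minutes.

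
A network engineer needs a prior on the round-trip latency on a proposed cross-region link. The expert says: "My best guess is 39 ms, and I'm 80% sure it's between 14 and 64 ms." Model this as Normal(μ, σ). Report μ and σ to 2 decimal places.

A symmetric 80% interval runs μ ± z·σ with z = 1.282.
Half-width = 25, so σ = 25/1.282 = 19.51.
μ is the stated best guess, 39.00.

μ = 39.00, σ = 19.51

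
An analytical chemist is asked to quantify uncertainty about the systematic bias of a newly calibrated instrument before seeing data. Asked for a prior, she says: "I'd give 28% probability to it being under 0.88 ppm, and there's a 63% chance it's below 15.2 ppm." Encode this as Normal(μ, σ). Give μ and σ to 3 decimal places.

μ = 10.005, σ = 15.655

The p-quantile of Normal(μ,σ) is μ + z_p·σ, with z_{0.28} = -0.5828 and z_{0.63} = 0.3319.
Eliminate σ: μ = (z₂·x₁ − z₁·x₂)/(z₂ − z₁) = (0.3319·0.88 − (-0.5828)·15.2)/0.9147 = 10.005.
Then σ = (x₂ − x₁)/(z₂ − z₁) = (15.2 − 0.88)/0.9147 = 15.655.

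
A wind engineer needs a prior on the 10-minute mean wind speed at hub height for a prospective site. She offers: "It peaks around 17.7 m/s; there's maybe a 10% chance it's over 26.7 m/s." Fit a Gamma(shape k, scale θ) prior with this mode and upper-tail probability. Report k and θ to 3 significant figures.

k ≈ 12, θ ≈ 1.61

Gamma(k,θ) with k>1 has mode (k−1)θ, so θ = 17.7/(k−1).
Need P(X < 26.7) = 0.9 with θ tied to k this way. Start at k = 2, θ = 17.7: P(X<26.7) ≈ 0.445.
Too low — raise k to concentrate. Iterating converges to k ≈ 12.
Then θ = 17.7/(12−1) ≈ 1.61.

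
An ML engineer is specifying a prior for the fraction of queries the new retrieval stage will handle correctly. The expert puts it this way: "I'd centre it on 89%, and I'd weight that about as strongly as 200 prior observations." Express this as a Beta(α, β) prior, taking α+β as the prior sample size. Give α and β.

α = 178, β = 22

Under the effective-sample-size interpretation, Beta(α, β) has prior mean α/(α+β) and prior sample size α+β.
So α+β = 200 and α/(α+β) = 0.89, giving α = 0.89·200 = 178 and β = 200 − 178 = 22.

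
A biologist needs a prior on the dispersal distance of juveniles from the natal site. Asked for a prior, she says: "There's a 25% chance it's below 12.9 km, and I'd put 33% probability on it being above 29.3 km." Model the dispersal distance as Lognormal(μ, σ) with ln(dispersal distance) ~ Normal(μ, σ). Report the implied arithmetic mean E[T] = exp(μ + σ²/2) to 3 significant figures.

E[T] ≈ 27.8 km

If T ~ Lognormal(μ,σ) then ln T ~ Normal(μ,σ), so the p-quantile of ln T is μ + z_p·σ.
ln(12.9) = 2.557 and ln(29.3) = 3.378; z_{0.25} = -0.6745, z_{0.67} = 0.4399.
σ = (3.378 − 2.557)/(0.4399 − (-0.6745)) = 0.736.
μ = 2.557 − (-0.6745)·0.736 = 3.054.
E[T] = exp(μ + σ²/2) = exp(3.054 + 0.2710) = 27.8 km.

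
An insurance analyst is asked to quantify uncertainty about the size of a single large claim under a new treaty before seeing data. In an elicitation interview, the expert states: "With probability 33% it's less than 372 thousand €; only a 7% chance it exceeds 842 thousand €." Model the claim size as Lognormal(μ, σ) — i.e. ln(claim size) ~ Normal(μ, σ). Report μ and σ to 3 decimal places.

μ ≈ 6.106, σ ≈ 0.426

If T ~ Lognormal(μ,σ) then ln T ~ Normal(μ,σ), so the p-quantile of ln T is μ + z_p·σ.
ln(372) = 5.919 and ln(842) = 6.736; z_{0.33} = -0.4399, z_{0.93} = 1.476.
σ = (6.736 − 5.919)/(1.476 − (-0.4399)) = 0.426.
μ = 5.919 − (-0.4399)·0.426 = 6.106.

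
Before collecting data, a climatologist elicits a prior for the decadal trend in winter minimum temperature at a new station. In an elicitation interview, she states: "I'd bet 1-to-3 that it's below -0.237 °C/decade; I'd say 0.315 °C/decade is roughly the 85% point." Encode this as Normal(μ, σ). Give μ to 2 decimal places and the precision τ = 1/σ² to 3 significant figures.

μ = -0.02, τ = 9.61

The p-quantile of Normal(μ,σ) is μ + z_p·σ, with z_{0.25} = -0.6745 and z_{0.85} = 1.036.
Eliminate σ: μ = (z₂·x₁ − z₁·x₂)/(z₂ − z₁) = (1.036·-0.237 − (-0.6745)·0.315)/1.711 = -0.02.
Then σ = (x₂ − x₁)/(z₂ − z₁) = (0.315 − -0.237)/1.711 = 0.32.
Precision τ = 1/σ² = 1/0.3226² = 9.61.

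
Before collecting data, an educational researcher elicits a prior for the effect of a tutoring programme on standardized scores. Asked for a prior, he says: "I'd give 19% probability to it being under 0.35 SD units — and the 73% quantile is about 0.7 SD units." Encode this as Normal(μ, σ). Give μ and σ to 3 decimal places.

The p-quantile of Normal(μ,σ) is μ + z_p·σ, with z_{0.19} = -0.8779 and z_{0.73} = 0.6128.
Eliminate σ: μ = (z₂·x₁ − z₁·x₂)/(z₂ − z₁) = (0.6128·0.35 − (-0.8779)·0.7)/1.491 = 0.556.
Then σ = (x₂ − x₁)/(z₂ − z₁) = (0.7 − 0.35)/1.491 = 0.235.

μ = 0.556, σ = 0.235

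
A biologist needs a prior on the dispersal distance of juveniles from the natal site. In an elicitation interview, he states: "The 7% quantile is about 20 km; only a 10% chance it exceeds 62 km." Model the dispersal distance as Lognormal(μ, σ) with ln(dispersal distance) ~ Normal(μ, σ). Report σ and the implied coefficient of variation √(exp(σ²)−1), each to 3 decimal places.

If T ~ Lognormal(μ,σ) then ln T ~ Normal(μ,σ), so the p-quantile of ln T is μ + z_p·σ.
ln(20) = 2.996 and ln(62) = 4.127; z_{0.07} = -1.476, z_{0.9} = 1.282.
σ = (4.127 − 2.996)/(1.282 − (-1.476)) = 0.410.
μ = 2.996 − (-1.476)·0.410 = 3.601.
CV = √(exp(σ²)−1) = √(exp(0.1684)−1) = 0.428.

σ ≈ 0.410, CV ≈ 0.428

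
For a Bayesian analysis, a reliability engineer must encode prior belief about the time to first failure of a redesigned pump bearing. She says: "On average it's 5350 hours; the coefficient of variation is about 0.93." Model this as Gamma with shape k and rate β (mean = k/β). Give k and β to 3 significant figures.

k ≈ 1.16, β ≈ 0.000216

For Gamma(k, rate β): mean = k/β, variance = k/β², so CV = 1/√k.
CV = 0.93, hence k = 1/CV² = 1.16.
Then β = k/mean = 1.16/5350 = 0.000216.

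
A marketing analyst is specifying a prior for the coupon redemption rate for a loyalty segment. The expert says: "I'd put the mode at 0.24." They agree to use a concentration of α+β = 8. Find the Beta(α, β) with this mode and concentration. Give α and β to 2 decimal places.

α = 2.44, β = 5.56

For α,β > 1 the Beta mode is (α−1)/(α+β−2). With α+β = 8, the mode is (α−1)/6.
Set (α−1)/6 = 0.24 → α = 1 + 0.24·6 = 2.44.
β = 8 − α = 5.56.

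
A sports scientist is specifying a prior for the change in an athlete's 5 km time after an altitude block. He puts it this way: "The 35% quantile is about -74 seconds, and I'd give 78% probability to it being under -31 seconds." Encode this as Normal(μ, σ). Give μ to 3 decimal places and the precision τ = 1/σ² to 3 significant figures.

The p-quantile of Normal(μ,σ) is μ + z_p·σ, with z_{0.35} = -0.3853 and z_{0.78} = 0.7722.
Eliminate σ: μ = (z₂·x₁ − z₁·x₂)/(z₂ − z₁) = (0.7722·-74 − (-0.3853)·-31)/1.158 = -59.686.
Then σ = (x₂ − x₁)/(z₂ − z₁) = (-31 − -74)/1.158 = 37.149.
Precision τ = 1/σ² = 1/37.15² = 0.000725.

μ = -59.686, τ = 0.000725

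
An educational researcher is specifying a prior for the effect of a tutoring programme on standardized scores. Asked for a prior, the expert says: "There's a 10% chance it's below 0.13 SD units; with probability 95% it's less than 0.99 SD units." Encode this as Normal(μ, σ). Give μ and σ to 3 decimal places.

For Normal(μ,σ), the p-quantile is μ + z_p·σ. Here z_{0.1} = -1.282, z_{0.95} = 1.645.
So 0.13 = μ − 1.282σ and 0.99 = μ + 1.645σ.
Subtracting: σ = (0.99 − 0.13)/(1.645 − (-1.282)) = 0.294.
Then μ = 0.13 − (-1.282)·0.294 = 0.507.

μ = 0.507, σ = 0.294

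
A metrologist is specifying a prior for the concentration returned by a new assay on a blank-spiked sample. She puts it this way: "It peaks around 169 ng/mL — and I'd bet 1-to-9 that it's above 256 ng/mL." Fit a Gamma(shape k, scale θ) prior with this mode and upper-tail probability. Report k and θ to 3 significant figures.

Gamma(k,θ) with k>1 has mode (k−1)θ, so θ = 169/(k−1).
Need P(X < 256) = 0.9 with θ tied to k this way. Start at k = 2, θ = 169: P(X<256) ≈ 0.447.
Too low — raise k to concentrate. Iterating converges to k ≈ 11.8.
Then θ = 169/(11.8−1) ≈ 15.6.

k ≈ 11.8, θ ≈ 15.6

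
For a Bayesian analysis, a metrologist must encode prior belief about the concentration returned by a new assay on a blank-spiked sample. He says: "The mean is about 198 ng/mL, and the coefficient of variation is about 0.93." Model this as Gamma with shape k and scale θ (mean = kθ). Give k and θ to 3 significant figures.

k ≈ 1.16, θ ≈ 171

For Gamma(k, scale θ): mean = kθ, variance = kθ², so CV = 1/√k.
CV = 0.93, hence k = 1/CV² = 1.16.
Then θ = mean/k = 198/1.16 = 171.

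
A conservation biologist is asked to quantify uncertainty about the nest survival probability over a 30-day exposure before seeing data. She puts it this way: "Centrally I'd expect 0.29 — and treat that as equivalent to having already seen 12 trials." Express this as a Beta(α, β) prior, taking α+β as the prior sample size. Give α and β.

Under the effective-sample-size interpretation, Beta(α, β) has prior mean α/(α+β) and prior sample size α+β.
So α+β = 12 and α/(α+β) = 0.29, giving α = 0.29·12 = 3.48 and β = 12 − 3.48 = 8.52.

α = 3.48, β = 8.52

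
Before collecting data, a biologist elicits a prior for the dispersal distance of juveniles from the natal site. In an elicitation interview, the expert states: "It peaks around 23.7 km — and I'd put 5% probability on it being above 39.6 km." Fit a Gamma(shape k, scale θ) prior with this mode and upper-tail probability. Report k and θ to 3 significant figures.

Gamma(k,θ) with k>1 has mode (k−1)θ, so θ = 23.7/(k−1).
Need P(X < 39.6) = 0.95 with θ tied to k this way. Start at k = 2, θ = 23.7: P(X<39.6) ≈ 0.498.
Too low — raise k to concentrate. Iterating converges to k ≈ 11.6.
Then θ = 23.7/(11.6−1) ≈ 2.24.

k ≈ 11.6, θ ≈ 2.24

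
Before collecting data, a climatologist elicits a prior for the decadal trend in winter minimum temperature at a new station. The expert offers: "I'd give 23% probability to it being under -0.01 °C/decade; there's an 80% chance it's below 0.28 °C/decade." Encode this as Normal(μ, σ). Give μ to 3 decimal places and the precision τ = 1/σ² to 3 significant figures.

The p-quantile of Normal(μ,σ) is μ + z_p·σ, with z_{0.23} = -0.7388 and z_{0.8} = 0.8416.
Eliminate σ: μ = (z₂·x₁ − z₁·x₂)/(z₂ − z₁) = (0.8416·-0.01 − (-0.7388)·0.28)/1.58 = 0.126.
Then σ = (x₂ − x₁)/(z₂ − z₁) = (0.28 − -0.01)/1.58 = 0.183.
Precision τ = 1/σ² = 1/0.1835² = 29.7.

μ = 0.126, τ = 29.7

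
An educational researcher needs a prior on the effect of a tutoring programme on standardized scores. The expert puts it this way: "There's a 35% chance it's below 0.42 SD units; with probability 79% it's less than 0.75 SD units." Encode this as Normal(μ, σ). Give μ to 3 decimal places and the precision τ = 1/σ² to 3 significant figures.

For Normal(μ,σ), the p-quantile is μ + z_p·σ. Here z_{0.35} = -0.3853, z_{0.79} = 0.8064.
So 0.42 = μ − 0.3853σ and 0.75 = μ + 0.8064σ.
Subtracting: σ = (0.75 − 0.42)/(0.8064 − (-0.3853)) = 0.277.
Then μ = 0.42 − (-0.3853)·0.277 = 0.527.
Precision τ = 1/σ² = 1/0.2769² = 13.

μ = 0.527, τ = 13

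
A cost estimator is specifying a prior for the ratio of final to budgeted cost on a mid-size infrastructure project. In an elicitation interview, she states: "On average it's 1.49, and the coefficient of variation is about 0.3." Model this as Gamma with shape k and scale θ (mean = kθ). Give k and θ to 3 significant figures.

For Gamma(k, scale θ): mean = kθ, variance = kθ², so CV = 1/√k.
CV = 0.3, hence k = 1/CV² = 11.1.
Then θ = mean/k = 1.49/11.1 = 0.134.

k ≈ 11.1, θ ≈ 0.134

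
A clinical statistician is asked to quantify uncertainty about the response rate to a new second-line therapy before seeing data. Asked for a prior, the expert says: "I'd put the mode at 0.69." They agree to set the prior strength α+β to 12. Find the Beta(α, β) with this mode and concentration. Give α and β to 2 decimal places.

α = 7.90, β = 4.10

For α,β > 1 the Beta mode is (α−1)/(α+β−2). With α+β = 12, the mode is (α−1)/10.
Set (α−1)/10 = 0.69 → α = 1 + 0.69·10 = 7.90.
β = 12 − α = 4.10.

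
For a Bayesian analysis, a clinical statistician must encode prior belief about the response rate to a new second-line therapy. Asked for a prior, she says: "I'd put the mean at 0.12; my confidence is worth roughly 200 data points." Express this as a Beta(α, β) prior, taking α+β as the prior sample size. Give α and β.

α = 24, β = 176

Under the effective-sample-size interpretation, Beta(α, β) has prior mean α/(α+β) and prior sample size α+β.
So α+β = 200 and α/(α+β) = 0.12, giving α = 0.12·200 = 24 and β = 200 − 24 = 176.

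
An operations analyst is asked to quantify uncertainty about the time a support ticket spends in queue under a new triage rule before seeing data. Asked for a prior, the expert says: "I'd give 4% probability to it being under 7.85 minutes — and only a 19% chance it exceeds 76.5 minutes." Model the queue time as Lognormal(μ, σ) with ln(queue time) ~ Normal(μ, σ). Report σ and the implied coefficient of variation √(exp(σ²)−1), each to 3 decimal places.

σ ≈ 0.866, CV ≈ 1.057

If T ~ Lognormal(μ,σ) then ln T ~ Normal(μ,σ), so the p-quantile of ln T is μ + z_p·σ.
ln(7.85) = 2.061 and ln(76.5) = 4.337; z_{0.04} = -1.751, z_{0.81} = 0.8779.
σ = (4.337 − 2.061)/(0.8779 − (-1.751)) = 0.866.
μ = 2.061 − (-1.751)·0.866 = 3.577.
CV = √(exp(σ²)−1) = √(exp(0.7502)−1) = 1.057.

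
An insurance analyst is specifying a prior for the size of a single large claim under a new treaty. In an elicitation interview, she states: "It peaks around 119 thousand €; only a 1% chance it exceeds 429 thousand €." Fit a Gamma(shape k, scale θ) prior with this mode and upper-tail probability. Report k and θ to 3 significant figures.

Gamma(k,θ) with k>1 has mode (k−1)θ, so θ = 119/(k−1).
Need P(X < 429) = 0.99 with θ tied to k this way. Start at k = 2, θ = 119: P(X<429) ≈ 0.875.
Too low — raise k to concentrate. Iterating converges to k ≈ 3.61.
Then θ = 119/(3.61−1) ≈ 45.5.

k ≈ 3.61, θ ≈ 45.5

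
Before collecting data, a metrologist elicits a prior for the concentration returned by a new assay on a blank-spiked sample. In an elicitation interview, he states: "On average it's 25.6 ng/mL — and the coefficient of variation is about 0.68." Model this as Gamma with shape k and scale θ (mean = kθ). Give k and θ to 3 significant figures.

k ≈ 2.16, θ ≈ 11.8

For Gamma(k, scale θ): mean = kθ, variance = kθ², so CV = 1/√k.
CV = 0.68, hence k = 1/CV² = 2.16.
Then θ = mean/k = 25.6/2.16 = 11.8.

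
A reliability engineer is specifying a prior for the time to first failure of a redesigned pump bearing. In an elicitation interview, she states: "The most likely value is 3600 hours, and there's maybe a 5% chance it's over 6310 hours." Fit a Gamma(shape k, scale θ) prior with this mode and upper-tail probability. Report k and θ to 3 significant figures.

Gamma(k,θ) with k>1 has mode (k−1)θ, so θ = 3600/(k−1).
Need P(X < 6310) = 0.95 with θ tied to k this way. Start at k = 2, θ = 3600: P(X<6310) ≈ 0.523.
Too low — raise k to concentrate. Iterating converges to k ≈ 9.86.
Then θ = 3600/(9.86−1) ≈ 406.

k ≈ 9.86, θ ≈ 406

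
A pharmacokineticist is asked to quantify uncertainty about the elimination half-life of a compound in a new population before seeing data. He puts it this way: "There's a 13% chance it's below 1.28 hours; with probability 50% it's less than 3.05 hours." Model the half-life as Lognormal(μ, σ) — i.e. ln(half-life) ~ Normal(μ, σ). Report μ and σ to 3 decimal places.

μ ≈ 1.115, σ ≈ 0.771

If T ~ Lognormal(μ,σ) then ln T ~ Normal(μ,σ), so the p-quantile of ln T is μ + z_p·σ.
ln(1.28) = 0.2469 and ln(3.05) = 1.115; z_{0.13} = -1.126, z_{0.5} = 0.
σ = (1.115 − 0.2469)/(0 − (-1.126)) = 0.771.
μ = 0.2469 − (-1.126)·0.771 = 1.115.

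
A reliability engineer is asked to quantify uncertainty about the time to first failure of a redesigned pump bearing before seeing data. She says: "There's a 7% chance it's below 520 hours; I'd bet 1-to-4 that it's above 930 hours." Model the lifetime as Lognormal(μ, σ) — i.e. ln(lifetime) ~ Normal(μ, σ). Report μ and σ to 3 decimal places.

μ ≈ 6.624, σ ≈ 0.251

If T ~ Lognormal(μ,σ) then ln T ~ Normal(μ,σ), so the p-quantile of ln T is μ + z_p·σ.
ln(520) = 6.254 and ln(930) = 6.835; z_{0.07} = -1.476, z_{0.8} = 0.8416.
σ = (6.835 − 6.254)/(0.8416 − (-1.476)) = 0.251.
μ = 6.254 − (-1.476)·0.251 = 6.624.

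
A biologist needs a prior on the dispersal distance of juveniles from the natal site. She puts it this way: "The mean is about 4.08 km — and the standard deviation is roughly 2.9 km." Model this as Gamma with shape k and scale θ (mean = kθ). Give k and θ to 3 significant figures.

k ≈ 1.98, θ ≈ 2.06

For Gamma(k, scale θ): mean = kθ, variance = kθ², so CV = 1/√k.
CV = SD/mean = 2.9/4.08 = 0.7108, hence k = 1/CV² = 1.98.
Then θ = mean/k = 4.08/1.98 = 2.06.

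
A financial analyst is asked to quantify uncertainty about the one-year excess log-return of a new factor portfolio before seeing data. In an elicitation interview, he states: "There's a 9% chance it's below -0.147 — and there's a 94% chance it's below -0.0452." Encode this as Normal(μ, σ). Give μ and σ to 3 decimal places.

μ = -0.100, σ = 0.035

The p-quantile of Normal(μ,σ) is μ + z_p·σ, with z_{0.09} = -1.341 and z_{0.94} = 1.555.
Eliminate σ: μ = (z₂·x₁ − z₁·x₂)/(z₂ − z₁) = (1.555·-0.147 − (-1.341)·-0.0452)/2.896 = -0.100.
Then σ = (x₂ − x₁)/(z₂ − z₁) = (-0.0452 − -0.147)/2.896 = 0.035.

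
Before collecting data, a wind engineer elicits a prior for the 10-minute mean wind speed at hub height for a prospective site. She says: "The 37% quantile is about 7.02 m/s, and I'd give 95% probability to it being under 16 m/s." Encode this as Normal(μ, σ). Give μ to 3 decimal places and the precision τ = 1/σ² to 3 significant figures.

The p-quantile of Normal(μ,σ) is μ + z_p·σ, with z_{0.37} = -0.3319 and z_{0.95} = 1.645.
Eliminate σ: μ = (z₂·x₁ − z₁·x₂)/(z₂ − z₁) = (1.645·7.02 − (-0.3319)·16)/1.977 = 8.528.
Then σ = (x₂ − x₁)/(z₂ − z₁) = (16 − 7.02)/1.977 = 4.543.
Precision τ = 1/σ² = 1/4.543² = 0.0485.

μ = 8.528, τ = 0.0485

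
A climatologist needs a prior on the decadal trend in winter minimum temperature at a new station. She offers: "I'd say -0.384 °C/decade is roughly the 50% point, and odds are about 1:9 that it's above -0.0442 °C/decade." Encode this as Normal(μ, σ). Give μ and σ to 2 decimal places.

μ = -0.38, σ = 0.27

The p-quantile of Normal(μ,σ) is μ + z_p·σ, with z_{0.5} = 0 and z_{0.9} = 1.282.
Eliminate σ: μ = (z₂·x₁ − z₁·x₂)/(z₂ − z₁) = (1.282·-0.384 − (0)·-0.0442)/1.282 = -0.38.
Then σ = (x₂ − x₁)/(z₂ − z₁) = (-0.0442 − -0.384)/1.282 = 0.27.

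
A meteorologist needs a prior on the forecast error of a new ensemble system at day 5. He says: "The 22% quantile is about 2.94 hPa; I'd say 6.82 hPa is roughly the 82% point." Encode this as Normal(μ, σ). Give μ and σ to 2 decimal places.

The p-quantile of Normal(μ,σ) is μ + z_p·σ, with z_{0.22} = -0.7722 and z_{0.82} = 0.9154.
Eliminate σ: μ = (z₂·x₁ − z₁·x₂)/(z₂ − z₁) = (0.9154·2.94 − (-0.7722)·6.82)/1.688 = 4.72.
Then σ = (x₂ − x₁)/(z₂ − z₁) = (6.82 − 2.94)/1.688 = 2.30.

μ = 4.72, σ = 2.30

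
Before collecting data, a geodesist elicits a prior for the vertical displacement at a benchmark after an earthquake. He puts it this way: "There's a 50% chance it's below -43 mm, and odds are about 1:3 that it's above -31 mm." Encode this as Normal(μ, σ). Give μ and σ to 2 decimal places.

μ = -43.00, σ = 17.79

The p-quantile of Normal(μ,σ) is μ + z_p·σ, with z_{0.5} = 0 and z_{0.75} = 0.6745.
Eliminate σ: μ = (z₂·x₁ − z₁·x₂)/(z₂ − z₁) = (0.6745·-43 − (0)·-31)/0.6745 = -43.00.
Then σ = (x₂ − x₁)/(z₂ − z₁) = (-31 − -43)/0.6745 = 17.79.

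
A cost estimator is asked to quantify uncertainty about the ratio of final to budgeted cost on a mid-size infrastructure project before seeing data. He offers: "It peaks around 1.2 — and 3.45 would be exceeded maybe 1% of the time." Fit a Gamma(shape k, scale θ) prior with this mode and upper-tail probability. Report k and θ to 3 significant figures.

Gamma(k,θ) with k>1 has mode (k−1)θ, so θ = 1.2/(k−1).
Need P(X < 3.45) = 0.99 with θ tied to k this way. Start at k = 2, θ = 1.2: P(X<3.45) ≈ 0.781.
Too low — raise k to concentrate. Iterating converges to k ≈ 5.08.
Then θ = 1.2/(5.08−1) ≈ 0.294.

k ≈ 5.08, θ ≈ 0.294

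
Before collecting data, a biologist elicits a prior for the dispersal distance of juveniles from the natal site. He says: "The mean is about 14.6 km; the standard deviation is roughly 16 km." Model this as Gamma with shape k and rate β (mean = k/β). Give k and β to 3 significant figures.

For Gamma(k, rate β): mean = k/β, variance = k/β², so CV = 1/√k.
CV = SD/mean = 16/14.6 = 1.096, hence k = 1/CV² = 0.833.
Then β = k/mean = 0.833/14.6 = 0.057.

k ≈ 0.833, β ≈ 0.057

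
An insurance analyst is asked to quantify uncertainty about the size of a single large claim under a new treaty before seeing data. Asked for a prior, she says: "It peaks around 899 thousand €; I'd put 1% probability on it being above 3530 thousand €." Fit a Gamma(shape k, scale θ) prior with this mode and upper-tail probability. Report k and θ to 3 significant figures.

k ≈ 3.25, θ ≈ 400

Gamma(k,θ) with k>1 has mode (k−1)θ, so θ = 899/(k−1).
Need P(X < 3530) = 0.99 with θ tied to k this way. Start at k = 2, θ = 899: P(X<3530) ≈ 0.903.
Too low — raise k to concentrate. Iterating converges to k ≈ 3.25.
Then θ = 899/(3.25−1) ≈ 400.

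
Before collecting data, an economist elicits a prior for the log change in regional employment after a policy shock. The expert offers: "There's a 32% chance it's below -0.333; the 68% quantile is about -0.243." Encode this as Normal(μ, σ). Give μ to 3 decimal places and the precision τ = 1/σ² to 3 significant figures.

For Normal(μ,σ), the p-quantile is μ + z_p·σ. Here z_{0.32} = -0.4677, z_{0.68} = 0.4677.
So -0.333 = μ − 0.4677σ and -0.243 = μ + 0.4677σ.
Subtracting: σ = (-0.243 − -0.333)/(0.4677 − (-0.4677)) = 0.096.
Then μ = -0.333 − (-0.4677)·0.096 = -0.288.
Precision τ = 1/σ² = 1/0.09622² = 108.

μ = -0.288, τ = 108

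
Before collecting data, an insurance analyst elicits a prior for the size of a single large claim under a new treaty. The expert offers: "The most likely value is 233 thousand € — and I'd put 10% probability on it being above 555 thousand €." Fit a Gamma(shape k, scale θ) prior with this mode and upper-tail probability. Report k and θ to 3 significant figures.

k ≈ 3.55, θ ≈ 91.3

Gamma(k,θ) with k>1 has mode (k−1)θ, so θ = 233/(k−1).
Need P(X < 555) = 0.9 with θ tied to k this way. Start at k = 2, θ = 233: P(X<555) ≈ 0.688.
Too low — raise k to concentrate. Iterating converges to k ≈ 3.55.
Then θ = 233/(3.55−1) ≈ 91.3.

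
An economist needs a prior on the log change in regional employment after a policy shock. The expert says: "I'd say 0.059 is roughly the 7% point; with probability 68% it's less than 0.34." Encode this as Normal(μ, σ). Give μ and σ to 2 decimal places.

For Normal(μ,σ), the p-quantile is μ + z_p·σ. Here z_{0.07} = -1.476, z_{0.68} = 0.4677.
So 0.059 = μ − 1.476σ and 0.34 = μ + 0.4677σ.
Subtracting: σ = (0.34 − 0.059)/(0.4677 − (-1.476)) = 0.14.
Then μ = 0.059 − (-1.476)·0.14 = 0.27.

μ = 0.27, σ = 0.14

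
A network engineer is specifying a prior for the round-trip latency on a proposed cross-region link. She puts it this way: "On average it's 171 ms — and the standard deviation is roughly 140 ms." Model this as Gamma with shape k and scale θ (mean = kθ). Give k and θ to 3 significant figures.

k ≈ 1.49, θ ≈ 115

For Gamma(k, scale θ): mean = kθ, variance = kθ², so CV = 1/√k.
CV = SD/mean = 140/171 = 0.8187, hence k = 1/CV² = 1.49.
Then θ = mean/k = 171/1.49 = 115.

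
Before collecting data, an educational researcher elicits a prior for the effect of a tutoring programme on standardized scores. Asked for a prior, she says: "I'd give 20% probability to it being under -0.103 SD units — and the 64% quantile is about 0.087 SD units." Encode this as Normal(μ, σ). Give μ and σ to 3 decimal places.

μ = 0.030, σ = 0.158

The p-quantile of Normal(μ,σ) is μ + z_p·σ, with z_{0.2} = -0.8416 and z_{0.64} = 0.3585.
Eliminate σ: μ = (z₂·x₁ − z₁·x₂)/(z₂ − z₁) = (0.3585·-0.103 − (-0.8416)·0.087)/1.2 = 0.030.
Then σ = (x₂ − x₁)/(z₂ − z₁) = (0.087 − -0.103)/1.2 = 0.158.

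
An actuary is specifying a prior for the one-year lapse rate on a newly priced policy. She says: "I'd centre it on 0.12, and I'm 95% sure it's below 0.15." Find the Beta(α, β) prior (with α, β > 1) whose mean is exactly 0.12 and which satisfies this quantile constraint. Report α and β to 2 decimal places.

With mean 0.12 fixed, write α = 0.12s, β = 0.88s where s = α+β.
Need P(θ < 0.15) = 0.95 under Beta(0.12s, 0.88s). Normal approximation: (q−m)/√(m(1−m)/s) ≈ z_{0.95} = 1.64, so s ≈ 0.12·0.88·(1.64)²/(0.15−0.12)² = 317.5.
At s = 317.5: P(θ<0.15) ≈ 0.943. Adjusting to match 0.95 gives s ≈ 343.68.
So α = 0.12·343.68 ≈ 41.24, β = 0.88·343.68 ≈ 302.44.

α ≈ 41.24, β ≈ 302.44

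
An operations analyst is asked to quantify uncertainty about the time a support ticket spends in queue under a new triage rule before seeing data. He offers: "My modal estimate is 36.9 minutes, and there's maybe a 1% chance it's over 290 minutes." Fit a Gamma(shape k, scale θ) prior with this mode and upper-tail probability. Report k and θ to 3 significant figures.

k ≈ 1.8, θ ≈ 46.4

Gamma(k,θ) with k>1 has mode (k−1)θ, so θ = 36.9/(k−1).
Need P(X < 290) = 0.99 with θ tied to k this way. Start at k = 2, θ = 36.9: P(X<290) ≈ 0.997.
Too high — lower k to spread out. Iterating converges to k ≈ 1.8.
Then θ = 36.9/(1.8−1) ≈ 46.4.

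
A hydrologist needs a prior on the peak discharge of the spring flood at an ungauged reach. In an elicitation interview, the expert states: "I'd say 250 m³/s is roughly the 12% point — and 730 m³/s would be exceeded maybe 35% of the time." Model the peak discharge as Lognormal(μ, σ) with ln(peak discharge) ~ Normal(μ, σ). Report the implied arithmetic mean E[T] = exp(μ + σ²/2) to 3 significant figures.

E[T] ≈ 709 m³/s

If T ~ Lognormal(μ,σ) then ln T ~ Normal(μ,σ), so the p-quantile of ln T is μ + z_p·σ.
ln(250) = 5.521 and ln(730) = 6.593; z_{0.12} = -1.175, z_{0.65} = 0.3853.
σ = (6.593 − 5.521)/(0.3853 − (-1.175)) = 0.687.
μ = 5.521 − (-1.175)·0.687 = 6.328.
E[T] = exp(μ + σ²/2) = exp(6.328 + 0.2358) = 709 m³/s.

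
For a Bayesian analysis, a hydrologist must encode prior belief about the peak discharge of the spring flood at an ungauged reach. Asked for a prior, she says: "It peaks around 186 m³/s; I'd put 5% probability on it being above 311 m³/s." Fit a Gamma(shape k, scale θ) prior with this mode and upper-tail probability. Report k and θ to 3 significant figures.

k ≈ 11.6, θ ≈ 17.6

Gamma(k,θ) with k>1 has mode (k−1)θ, so θ = 186/(k−1).
Need P(X < 311) = 0.95 with θ tied to k this way. Start at k = 2, θ = 186: P(X<311) ≈ 0.498.
Too low — raise k to concentrate. Iterating converges to k ≈ 11.6.
Then θ = 186/(11.6−1) ≈ 17.6.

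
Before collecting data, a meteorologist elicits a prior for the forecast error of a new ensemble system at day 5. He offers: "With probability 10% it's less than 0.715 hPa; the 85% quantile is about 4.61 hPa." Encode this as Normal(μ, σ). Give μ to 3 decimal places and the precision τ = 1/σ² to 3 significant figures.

μ = 2.868, τ = 0.354

The p-quantile of Normal(μ,σ) is μ + z_p·σ, with z_{0.1} = -1.282 and z_{0.85} = 1.036.
Eliminate σ: μ = (z₂·x₁ − z₁·x₂)/(z₂ − z₁) = (1.036·0.715 − (-1.282)·4.61)/2.318 = 2.868.
Then σ = (x₂ − x₁)/(z₂ − z₁) = (4.61 − 0.715)/2.318 = 1.680.
Precision τ = 1/σ² = 1/1.68² = 0.354.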